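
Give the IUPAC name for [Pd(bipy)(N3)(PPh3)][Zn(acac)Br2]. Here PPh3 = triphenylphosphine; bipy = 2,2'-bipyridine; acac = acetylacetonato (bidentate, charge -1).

azido(2,2'-bipyridine)(triphenylphosphine)palladium(II) (acetylacetonato)dibromozincate(II)

Zinc is always +2 in its complexes; the anion's ligand charges sum to -3, so the complex anion is 1−.
A 1:1 salt means the cation carries the equal and opposite charge, 1+.
Cation: ligand charges sum to -1; for the ion to be 1+, Pd = +2.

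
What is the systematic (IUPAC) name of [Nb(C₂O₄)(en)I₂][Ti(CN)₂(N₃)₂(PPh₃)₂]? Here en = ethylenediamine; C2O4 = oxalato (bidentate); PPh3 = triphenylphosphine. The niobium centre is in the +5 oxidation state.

Both ions are complex: the cation is named first with the plain metal name, the anion second with the -ate form; each ion's ligands are alphabetised independently.
Nb is given as +5; the cation's ligand charges sum to -4, so the complex cation is 1+.
A 1:1 salt means the anion carries the equal and opposite charge, 1−.
Anion: ligand charges sum to -4; for the ion to be 1−, Ti = +3.

(ethylenediamine)diiodooxalatoniobium(V) diazidodicyanobis(triphenylphosphine)titanate(III)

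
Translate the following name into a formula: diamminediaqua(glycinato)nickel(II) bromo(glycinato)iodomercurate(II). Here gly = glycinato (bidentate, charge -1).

Cation [Ni…]: ligand charges -1, Ni(II) ⇒ ion charge 1+.
Anion [Hg…]: ligand charges -3, Hg(II) ⇒ ion charge 1−.
One 1+ cation balances one 1− anion.

[Ni(gly)(H2O)2(NH3)2][HgBr(gly)I]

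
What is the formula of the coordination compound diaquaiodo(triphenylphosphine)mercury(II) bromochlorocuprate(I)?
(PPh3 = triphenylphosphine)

Cation [Hg…]: ligand charges -1, Hg(II) ⇒ ion charge 1+.
Anion [Cu…]: ligand charges -2, Cu(I) ⇒ ion charge 1−.

[Hg(H2O)2I(PPh3)][CuBrCl]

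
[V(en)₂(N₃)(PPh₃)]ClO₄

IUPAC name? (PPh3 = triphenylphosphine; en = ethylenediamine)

azidobis(ethylenediamine)(triphenylphosphine)vanadium(II) perchlorate

The 1 perchlorate counter-ion carries a total charge of -1, so each complex ion is 1+.
Ligand charges: 1×triphenylphosphine (neutral), 1×azido (-1 each), 2×ethylenediamine (neutral); total -1. So V + (-1) = 1+, giving V = +2.
Ligands are named alphabetically: azido before ethylenediamine before triphenylphosphine.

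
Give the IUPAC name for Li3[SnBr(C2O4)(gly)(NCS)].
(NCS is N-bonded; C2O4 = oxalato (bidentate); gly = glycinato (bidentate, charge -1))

The 3 lithium counter-ions carry a total charge of +3, so each complex ion is 3−.
Ligand charges: 1×isothiocyanato (-1 each), 1×oxalato (-2 each), 1×bromo (-1 each), 1×glycinato (-1 each); total -5. So Sn + (-5) = 3−, giving Sn = +2.
The complex ion is anionic, so tin takes the -ate form stannate(II).

lithium bromo(glycinato)isothiocyanatooxalatostannate(II)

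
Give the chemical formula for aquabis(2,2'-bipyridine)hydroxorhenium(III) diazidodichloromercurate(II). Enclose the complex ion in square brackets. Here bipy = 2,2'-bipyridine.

Cation [Re…]: ligand charges -1, Re(III) ⇒ ion charge 2+.
Anion [Hg…]: ligand charges -4, Hg(II) ⇒ ion charge 2−.

[Re(bipy)2(H2O)(OH)][HgCl2(N3)2]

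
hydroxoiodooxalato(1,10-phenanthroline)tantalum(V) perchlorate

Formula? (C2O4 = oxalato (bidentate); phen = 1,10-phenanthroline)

Ligands: 1 oxalato (C2O4, -2), 1 1,10-phenanthroline (phen, neutral), 1 hydroxo (OH, -1), 1 iodo (I, -1). Ligand charge sum = -4.
With Ta in oxidation state +5, the complex ion is [Ta...]^1+.
Charge balance with perchlorate (-1) requires 1 complex ion per 1 perchlorate.

[Ta(C2O4)I(OH)(phen)]ClO4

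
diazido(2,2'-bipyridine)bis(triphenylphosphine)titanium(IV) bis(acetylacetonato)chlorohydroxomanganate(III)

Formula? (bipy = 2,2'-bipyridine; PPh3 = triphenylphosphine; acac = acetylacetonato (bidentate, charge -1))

Cation [Ti…]: ligand charges -2, Ti(IV) ⇒ ion charge 2+.
Anion [Mn…]: ligand charges -4, Mn(III) ⇒ ion charge 1−.

[Ti(bipy)(N3)2(PPh3)2][Mn(acac)2Cl(OH)]2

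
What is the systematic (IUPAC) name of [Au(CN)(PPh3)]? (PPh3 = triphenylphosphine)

There is no counter-ion, so the complex is neutral overall.
Ligand charges: 1×cyano (-1 each), 1×triphenylphosphine (neutral); total -1. So Au + (-1) = 0, giving Au = +1.
Ligands are named alphabetically: cyano before triphenylphosphine.

cyano(triphenylphosphine)gold(I)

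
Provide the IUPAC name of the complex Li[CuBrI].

The 1 lithium counter-ion carries a total charge of +1, so each complex ion is 1−.
Ligand charges: 1×bromo (-1 each), 1×iodo (-1 each); total -2. So Cu + (-2) = 1−, giving Cu = +1.
Ligands are named alphabetically: bromo before iodo.
The complex ion is anionic, so copper takes the -ate form cuprate(I).

lithium bromoiodocuprate(I)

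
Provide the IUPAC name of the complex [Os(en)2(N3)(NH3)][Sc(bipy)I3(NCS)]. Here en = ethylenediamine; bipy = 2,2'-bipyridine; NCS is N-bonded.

Scandium is always +3 in its complexes; the anion's ligand charges sum to -4, so the complex anion is 1−.
A 1:1 salt means the cation carries the equal and opposite charge, 1+.
Cation: ligand charges sum to -1; for the ion to be 1+, Os = +2.

ammineazidobis(ethylenediamine)osmium(II) (2,2'-bipyridine)triiodoisothiocyanatoscandate(III)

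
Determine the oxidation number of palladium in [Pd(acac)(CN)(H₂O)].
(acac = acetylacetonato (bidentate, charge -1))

+2

No counter-ion: the bracketed complex is neutral.
Ligand charges: 1×H2O neutral; 1×CN = -1; 1×acac = -1; sum -2.
Pd + (-2) = 0 ⇒ Pd is +2.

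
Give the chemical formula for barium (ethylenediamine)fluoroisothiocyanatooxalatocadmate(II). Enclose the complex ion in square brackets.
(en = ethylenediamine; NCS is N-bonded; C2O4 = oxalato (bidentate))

Ligands: 1 ethylenediamine (en, neutral), 1 fluoro (F, -1), 1 isothiocyanato (NCS, -1), 1 oxalato (C2O4, -2). Ligand charge sum = -4.
With Cd in oxidation state +2, the complex ion is [Cd...]^2−.
Charge balance with barium (+2) requires 1 complex ion per 1 barium.

Ba[Cd(C2O4)(en)F(NCS)]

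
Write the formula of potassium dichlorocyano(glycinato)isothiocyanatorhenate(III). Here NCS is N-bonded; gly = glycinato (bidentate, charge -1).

Ligands: 2 chloro (Cl, -1), 1 isothiocyanato (NCS, -1), 1 glycinato (gly, -1), 1 cyano (CN, -1). Ligand charge sum = -5.
With Re in oxidation state +3, the complex ion is [Re...]^2−.
Charge balance with potassium (+1) requires 1 complex ion per 2 potassium.

K2[ReCl2(CN)(gly)(NCS)]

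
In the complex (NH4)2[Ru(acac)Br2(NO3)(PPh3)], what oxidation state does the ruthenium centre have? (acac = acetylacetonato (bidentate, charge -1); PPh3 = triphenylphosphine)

2 ammonium outside the brackets (+1 each) → the complex ion is 2−.
Ligand charges: 1×acac = -1; 1×NO3 = -1; 2×Br = -2; 1×PPh3 neutral; sum -4.
Ru + (-4) = 2− ⇒ Ru is +2.

+2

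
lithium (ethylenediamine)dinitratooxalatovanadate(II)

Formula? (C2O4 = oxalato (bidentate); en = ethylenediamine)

Ligands: 1 oxalato (C2O4, -2), 2 nitrato (NO3, -1), 1 ethylenediamine (en, neutral). Ligand charge sum = -4.
With V in oxidation state +2, the complex ion is [V...]^2−.
Charge balance with lithium (+1) requires 1 complex ion per 2 lithium.

Li2[V(C2O4)(en)(NO3)2]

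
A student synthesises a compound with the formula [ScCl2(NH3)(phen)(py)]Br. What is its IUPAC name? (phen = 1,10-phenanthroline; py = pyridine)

amminedichloro(1,10-phenanthroline)(pyridine)scandium(III) bromide

The 1 bromide counter-ion carries a total charge of -1, so each complex ion is 1+.
Ligand charges: 2×chloro (-1 each), 1×ammine (neutral), 1×1,10-phenanthroline (neutral), 1×pyridine (neutral); total -2. So Sc + (-2) = 1+, giving Sc = +3.
Ligands are named alphabetically: ammine before chloro before phenanthroline before pyridine.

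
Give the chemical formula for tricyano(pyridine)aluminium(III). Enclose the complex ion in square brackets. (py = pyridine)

Ligands: 3 cyano (CN, -1), 1 pyridine (py, neutral). Ligand charge sum = -3.
With Al in oxidation state +3, the complex ion is [Al...].

[Al(CN)3(py)]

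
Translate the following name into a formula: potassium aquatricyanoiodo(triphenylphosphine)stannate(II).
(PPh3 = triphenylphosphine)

K2[Sn(CN)3(H2O)I(PPh3)]

Ligands: 1 iodo (I, -1), 1 triphenylphosphine (PPh3, neutral), 1 aqua (H2O, neutral), 3 cyano (CN, -1). Ligand charge sum = -4.
With Sn in oxidation state +2, the complex ion is [Sn...]^2−.
Charge balance with potassium (+1) requires 1 complex ion per 2 potassium.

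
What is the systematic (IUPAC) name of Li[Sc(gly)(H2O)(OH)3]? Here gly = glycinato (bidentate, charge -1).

The 1 lithium counter-ion carries a total charge of +1, so each complex ion is 1−.
Ligand charges: 1×aqua (neutral), 3×hydroxo (-1 each), 1×glycinato (-1 each); total -4. So Sc + (-4) = 1−, giving Sc = +3.
Ligands are named alphabetically: aqua before glycinato before hydroxo.
The complex ion is anionic, so scandium takes the -ate form scandate(III).

lithium aqua(glycinato)trihydroxoscandate(III)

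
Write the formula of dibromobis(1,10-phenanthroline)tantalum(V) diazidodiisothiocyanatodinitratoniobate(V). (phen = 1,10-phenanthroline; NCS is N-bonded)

[TaBr2(phen)2][Nb(N3)2(NCS)2(NO3)2]3

Cation [Ta…]: ligand charges -2, Ta(V) ⇒ ion charge 3+.
Anion [Nb…]: ligand charges -6, Nb(V) ⇒ ion charge 1−.
One 3+ cation requires 3 of the 1− anion.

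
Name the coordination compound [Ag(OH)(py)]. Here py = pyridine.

There is no counter-ion, so the complex is neutral overall.
Ligand charges: 1×pyridine (neutral), 1×hydroxo (-1 each); total -1. So Ag + (-1) = 0, giving Ag = +1.
Ligands are named alphabetically: hydroxo before pyridine.

hydroxo(pyridine)silver(I)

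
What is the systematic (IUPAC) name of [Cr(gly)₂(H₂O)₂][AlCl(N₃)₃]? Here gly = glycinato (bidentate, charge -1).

Both ions are complex: the cation is named first with the plain metal name, the anion second with the -ate form; each ion's ligands are alphabetised independently.
Aluminium is always +3 in its complexes; the anion's ligand charges sum to -4, so the complex anion is 1−.
A 1:1 salt means the cation carries the equal and opposite charge, 1+.
Cation: ligand charges sum to -2; for the ion to be 1+, Cr = +3.

diaquabis(glycinato)chromium(III) triazidochloroaluminate(III)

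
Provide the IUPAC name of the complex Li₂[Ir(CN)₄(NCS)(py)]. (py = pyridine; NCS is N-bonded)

The 2 lithium counter-ions carry a total charge of +2, so each complex ion is 2−.
Ligand charges: 1×pyridine (neutral), 1×isothiocyanato (-1 each), 4×cyano (-1 each); total -5. So Ir + (-5) = 2−, giving Ir = +3.
Ligands are named alphabetically: cyano before isothiocyanato before pyridine.
The complex ion is anionic, so iridium takes the -ate form iridate(III).

lithium tetracyanoisothiocyanato(pyridine)iridate(III)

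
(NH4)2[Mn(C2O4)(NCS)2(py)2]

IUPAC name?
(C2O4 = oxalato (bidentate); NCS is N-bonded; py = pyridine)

The 2 ammonium counter-ions carry a total charge of +2, so each complex ion is 2−.
Ligand charges: 1×oxalato (-2 each), 2×isothiocyanato (-1 each), 2×pyridine (neutral); total -4. So Mn + (-4) = 2−, giving Mn = +2.
The complex ion is anionic, so manganese takes the -ate form manganate(II).

ammonium diisothiocyanatooxalatobis(pyridine)manganate(II)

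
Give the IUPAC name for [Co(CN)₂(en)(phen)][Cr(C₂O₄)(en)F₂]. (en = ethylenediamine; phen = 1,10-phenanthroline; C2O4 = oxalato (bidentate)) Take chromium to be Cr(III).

Cr is given as +3; the anion's ligand charges sum to -4, so the complex anion is 1−.
A 1:1 salt means the cation carries the equal and opposite charge, 1+.
Cation: ligand charges sum to -2; for the ion to be 1+, Co = +3.

dicyano(ethylenediamine)(1,10-phenanthroline)cobalt(III) (ethylenediamine)difluorooxalatochromate(III)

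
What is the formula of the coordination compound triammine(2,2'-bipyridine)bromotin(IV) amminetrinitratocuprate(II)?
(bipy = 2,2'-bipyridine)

[Sn(bipy)Br(NH3)3][Cu(NH3)(NO3)3]3

Cation [Sn…]: ligand charges -1, Sn(IV) ⇒ ion charge 3+.
Anion [Cu…]: ligand charges -3, Cu(II) ⇒ ion charge 1−.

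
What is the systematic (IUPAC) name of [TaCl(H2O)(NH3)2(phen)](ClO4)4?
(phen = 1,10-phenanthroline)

The 4 perchlorate counter-ions carry a total charge of -4, so each complex ion is 4+.
Ligand charges: 1×chloro (-1 each), 1×aqua (neutral), 1×1,10-phenanthroline (neutral), 2×ammine (neutral); total -1. So Ta + (-1) = 4+, giving Ta = +5.
Ligands are named alphabetically: ammine before aqua before chloro before phenanthroline.

diammineaquachloro(1,10-phenanthroline)tantalum(V) perchlorate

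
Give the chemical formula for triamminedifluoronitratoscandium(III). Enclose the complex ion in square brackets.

Ligands: 1 nitrato (NO3, -1), 3 ammine (NH3, neutral), 2 fluoro (F, -1). Ligand charge sum = -3.
With Sc in oxidation state +3, the complex ion is [Sc...].

[ScF2(NH3)3(NO3)]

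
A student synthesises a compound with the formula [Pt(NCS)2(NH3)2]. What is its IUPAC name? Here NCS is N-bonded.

diamminediisothiocyanatoplatinum(II)

There is no counter-ion, so the complex is neutral overall.
Ligand charges: 2×isothiocyanato (-1 each), 2×ammine (neutral); total -2. So Pt + (-2) = 0, giving Pt = +2.
Ligands are named alphabetically: ammine before isothiocyanato.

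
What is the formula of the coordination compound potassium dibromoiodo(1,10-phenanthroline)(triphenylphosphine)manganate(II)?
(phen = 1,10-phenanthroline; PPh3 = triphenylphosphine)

K[MnBr2I(phen)(PPh3)]

Ligands: 1 iodo (I, -1), 1 1,10-phenanthroline (phen, neutral), 1 triphenylphosphine (PPh3, neutral), 2 bromo (Br, -1). Ligand charge sum = -3.
Charge balance with potassium (+1) requires 1 complex ion per 1 potassium.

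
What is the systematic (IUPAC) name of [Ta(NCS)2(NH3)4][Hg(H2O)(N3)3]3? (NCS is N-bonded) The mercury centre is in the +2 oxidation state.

Both ions are complex: the cation is named first with the plain metal name, the anion second with the -ate form; each ion's ligands are alphabetised independently.
Hg is given as +2; the anion's ligand charges sum to -3, so the complex anion is 1−.
With 3 anions per cation, the cation must be 3×1 = 3+.
Cation: ligand charges sum to -2; for the ion to be 3+, Ta = +5.

tetraamminediisothiocyanatotantalum(V) aquatriazidomercurate(II)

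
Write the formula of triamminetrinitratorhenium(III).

Ligands: 3 ammine (NH3, neutral), 3 nitrato (NO3, -1). Ligand charge sum = -3.
With Re in oxidation state +3, the complex ion is [Re...].

[Re(NH3)3(NO3)3]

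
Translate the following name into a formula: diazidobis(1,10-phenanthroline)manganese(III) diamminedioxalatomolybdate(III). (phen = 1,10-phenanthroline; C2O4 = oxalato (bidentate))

[Mn(N3)2(phen)2][Mo(C2O4)2(NH3)2]

Cation [Mn…]: ligand charges -2, Mn(III) ⇒ ion charge 1+.
Anion [Mo…]: ligand charges -4, Mo(III) ⇒ ion charge 1−.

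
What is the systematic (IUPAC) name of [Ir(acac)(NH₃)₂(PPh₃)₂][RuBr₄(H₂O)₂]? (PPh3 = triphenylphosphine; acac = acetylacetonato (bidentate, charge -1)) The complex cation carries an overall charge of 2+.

Both ions are complex: the cation is named first with the plain metal name, the anion second with the -ate form; each ion's ligands are alphabetised independently.
The complex cation is given as 2+; its ligand charges sum to -1, so Ir = +3.
A 1:1 salt means the anion carries the equal and opposite charge, 2−.
Anion: ligand charges sum to -4; for the ion to be 2−, Ru = +2.

(acetylacetonato)diamminebis(triphenylphosphine)iridium(III) diaquatetrabromoruthenate(II)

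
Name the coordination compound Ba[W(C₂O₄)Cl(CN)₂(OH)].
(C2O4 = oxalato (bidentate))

The 1 barium counter-ion carries a total charge of +2, so each complex ion is 2−.
Ligand charges: 1×hydroxo (-1 each), 2×cyano (-1 each), 1×chloro (-1 each), 1×oxalato (-2 each); total -6. So W + (-6) = 2−, giving W = +4.
Ligands are named alphabetically: chloro before cyano before hydroxo before oxalato.
The complex ion is anionic, so tungsten takes the -ate form tungstate(IV).

barium chlorodicyanohydroxooxalatotungstate(IV)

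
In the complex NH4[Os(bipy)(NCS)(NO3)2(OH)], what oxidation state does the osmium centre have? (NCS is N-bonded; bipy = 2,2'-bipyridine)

1 ammonium outside the brackets (+1 each) → the complex ion is 1−.
Ligand charges: 1×OH = -1; 2×NO3 = -2; 1×NCS = -1; 1×bipy neutral; sum -4.
Os + (-4) = 1− ⇒ Os is +3.

+3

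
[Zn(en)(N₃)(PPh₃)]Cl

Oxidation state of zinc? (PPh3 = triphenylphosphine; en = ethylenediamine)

1 chloride outside the brackets (-1 each) → the complex ion is 1+.
Ligand charges: 1×N3 = -1; 1×PPh3 neutral; 1×en neutral; sum -1.
Zn + (-1) = 1+ ⇒ Zn is +2.

+2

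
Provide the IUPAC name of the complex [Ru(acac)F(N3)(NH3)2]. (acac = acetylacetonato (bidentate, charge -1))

There is no counter-ion, so the complex is neutral overall.
Ligand charges: 2×ammine (neutral), 1×azido (-1 each), 1×fluoro (-1 each), 1×acetylacetonato (-1 each); total -3. So Ru + (-3) = 0, giving Ru = +3.
Ligands are named alphabetically: acetylacetonato before ammine before azido before fluoro.

(acetylacetonato)diammineazidofluororuthenium(III)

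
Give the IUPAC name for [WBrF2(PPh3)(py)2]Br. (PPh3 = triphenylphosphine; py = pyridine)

The 1 bromide counter-ion carries a total charge of -1, so each complex ion is 1+.
Ligand charges: 1×triphenylphosphine (neutral), 2×pyridine (neutral), 2×fluoro (-1 each), 1×bromo (-1 each); total -3. So W + (-3) = 1+, giving W = +4.
Ligands are named alphabetically: bromo before fluoro before pyridine before triphenylphosphine.

bromodifluorobis(pyridine)(triphenylphosphine)tungsten(IV) bromide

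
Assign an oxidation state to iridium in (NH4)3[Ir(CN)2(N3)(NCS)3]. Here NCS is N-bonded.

3 ammonium outside the brackets (+1 each) → the complex ion is 3−.
Ligand charges: 3×NCS = -3; 1×N3 = -1; 2×CN = -2; sum -6.
Ir + (-6) = 3− ⇒ Ir is +3.

+3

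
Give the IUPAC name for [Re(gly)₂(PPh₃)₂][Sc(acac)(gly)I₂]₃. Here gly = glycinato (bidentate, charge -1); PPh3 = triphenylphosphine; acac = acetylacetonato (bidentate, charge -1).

Both ions are complex: the cation is named first with the plain metal name, the anion second with the -ate form; each ion's ligands are alphabetised independently.
Scandium is always +3 in its complexes; the anion's ligand charges sum to -4, so the complex anion is 1−.
With 3 anions per cation, the cation must be 3×1 = 3+.
Cation: ligand charges sum to -2; for the ion to be 3+, Re = +5.

bis(glycinato)bis(triphenylphosphine)rhenium(V) (acetylacetonato)(glycinato)diiodoscandate(III)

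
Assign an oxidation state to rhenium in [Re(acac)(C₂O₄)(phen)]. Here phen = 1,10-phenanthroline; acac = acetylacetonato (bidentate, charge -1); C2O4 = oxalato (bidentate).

No counter-ion: the bracketed complex is neutral.
Ligand charges: 1×phen neutral; 1×acac = -1; 1×C2O4 = -2; sum -3.
Re + (-3) = 0 ⇒ Re is +3.

+3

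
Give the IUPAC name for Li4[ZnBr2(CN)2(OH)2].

lithium dibromodicyanodihydroxozincate(II)

The 4 lithium counter-ions carry a total charge of +4, so each complex ion is 4−.
Ligand charges: 2×bromo (-1 each), 2×cyano (-1 each), 2×hydroxo (-1 each); total -6. So Zn + (-6) = 4−, giving Zn = +2.
Ligands are named alphabetically: bromo before cyano before hydroxo.
The complex ion is anionic, so zinc takes the -ate form zincate(II).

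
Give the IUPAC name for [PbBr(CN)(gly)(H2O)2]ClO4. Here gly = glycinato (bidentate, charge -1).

The 1 perchlorate counter-ion carries a total charge of -1, so each complex ion is 1+.
Ligand charges: 1×bromo (-1 each), 1×glycinato (-1 each), 1×cyano (-1 each), 2×aqua (neutral); total -3. So Pb + (-3) = 1+, giving Pb = +4.
Ligands are named alphabetically: aqua before bromo before cyano before glycinato.

diaquabromocyano(glycinato)lead(IV) perchlorate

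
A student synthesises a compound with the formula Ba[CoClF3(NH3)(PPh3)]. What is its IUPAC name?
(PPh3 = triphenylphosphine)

barium amminechlorotrifluoro(triphenylphosphine)cobaltate(II)

The 1 barium counter-ion carries a total charge of +2, so each complex ion is 2−.
Ligand charges: 3×fluoro (-1 each), 1×chloro (-1 each), 1×ammine (neutral), 1×triphenylphosphine (neutral); total -4. So Co + (-4) = 2−, giving Co = +2.
Ligands are named alphabetically: ammine before chloro before fluoro before triphenylphosphine.
The complex ion is anionic, so cobalt takes the -ate form cobaltate(II).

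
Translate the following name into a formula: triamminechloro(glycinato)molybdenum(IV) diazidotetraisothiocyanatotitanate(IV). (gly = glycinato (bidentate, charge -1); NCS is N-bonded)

Cation [Mo…]: ligand charges -2, Mo(IV) ⇒ ion charge 2+.
Anion [Ti…]: ligand charges -6, Ti(IV) ⇒ ion charge 2−.

[MoCl(gly)(NH3)3][Ti(N3)2(NCS)4]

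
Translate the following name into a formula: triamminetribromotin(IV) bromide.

[SnBr3(NH3)3]Br

Ligands: 3 bromo (Br, -1), 3 ammine (NH3, neutral). Ligand charge sum = -3.
With Sn in oxidation state +4, the complex ion is [Sn...]^1+.
Charge balance with bromide (-1) requires 1 complex ion per 1 bromide.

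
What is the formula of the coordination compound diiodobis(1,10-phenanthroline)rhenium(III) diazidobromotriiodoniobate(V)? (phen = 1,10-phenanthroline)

Cation [Re…]: ligand charges -2, Re(III) ⇒ ion charge 1+.
Anion [Nb…]: ligand charges -6, Nb(V) ⇒ ion charge 1−.
One 1+ cation balances one 1− anion.

[ReI2(phen)2][NbBrI3(N3)2]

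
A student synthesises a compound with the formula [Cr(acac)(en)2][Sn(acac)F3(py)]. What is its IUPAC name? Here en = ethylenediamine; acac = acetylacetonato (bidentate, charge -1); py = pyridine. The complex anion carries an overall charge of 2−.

Both ions are complex: the cation is named first with the plain metal name, the anion second with the -ate form; each ion's ligands are alphabetised independently.
The complex anion is given as 2−; its ligand charges sum to -4, so Sn = +2.
A 1:1 salt means the cation carries the equal and opposite charge, 2+.
Cation: ligand charges sum to -1; for the ion to be 2+, Cr = +3.

(acetylacetonato)bis(ethylenediamine)chromium(III) (acetylacetonato)trifluoro(pyridine)stannate(II)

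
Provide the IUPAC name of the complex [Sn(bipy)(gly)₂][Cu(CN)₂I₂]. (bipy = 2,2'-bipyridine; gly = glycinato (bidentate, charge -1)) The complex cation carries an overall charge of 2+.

(2,2'-bipyridine)bis(glycinato)tin(IV) dicyanodiiodocuprate(II)

The complex cation is given as 2+; its ligand charges sum to -2, so Sn = +4.
A 1:1 salt means the anion carries the equal and opposite charge, 2−.
Anion: ligand charges sum to -4; for the ion to be 2−, Cu = +2.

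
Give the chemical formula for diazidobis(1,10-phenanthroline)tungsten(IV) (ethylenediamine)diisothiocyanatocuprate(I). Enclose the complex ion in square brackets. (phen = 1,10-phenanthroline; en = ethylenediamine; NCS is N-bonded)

[W(N3)2(phen)2][Cu(en)(NCS)2]2

Cation [W…]: ligand charges -2, W(IV) ⇒ ion charge 2+.
Anion [Cu…]: ligand charges -2, Cu(I) ⇒ ion charge 1−.
One 2+ cation requires 2 of the 1− anion.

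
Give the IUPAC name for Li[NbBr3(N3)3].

lithium triazidotribromoniobate(V)

The 1 lithium counter-ion carries a total charge of +1, so each complex ion is 1−.
Ligand charges: 3×bromo (-1 each), 3×azido (-1 each); total -6. So Nb + (-6) = 1−, giving Nb = +5.
The complex ion is anionic, so niobium takes the -ate form niobate(V).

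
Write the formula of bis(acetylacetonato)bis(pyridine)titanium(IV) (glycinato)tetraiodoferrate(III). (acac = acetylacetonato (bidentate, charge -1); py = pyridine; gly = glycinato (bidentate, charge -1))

Cation [Ti…]: ligand charges -2, Ti(IV) ⇒ ion charge 2+.
Anion [Fe…]: ligand charges -5, Fe(III) ⇒ ion charge 2−.

[Ti(acac)2(py)2][Fe(gly)I4]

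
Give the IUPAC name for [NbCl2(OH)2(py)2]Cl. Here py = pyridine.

dichlorodihydroxobis(pyridine)niobium(V) chloride

The 1 chloride counter-ion carries a total charge of -1, so each complex ion is 1+.
Ligand charges: 2×hydroxo (-1 each), 2×pyridine (neutral), 2×chloro (-1 each); total -4. So Nb + (-4) = 1+, giving Nb = +5.
Ligands are named alphabetically: chloro before hydroxo before pyridine.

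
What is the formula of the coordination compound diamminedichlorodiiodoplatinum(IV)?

Ligands: 2 ammine (NH3, neutral), 2 iodo (I, -1), 2 chloro (Cl, -1). Ligand charge sum = -4.
With Pt in oxidation state +4, the complex ion is [Pt...].

[PtCl2I2(NH3)2]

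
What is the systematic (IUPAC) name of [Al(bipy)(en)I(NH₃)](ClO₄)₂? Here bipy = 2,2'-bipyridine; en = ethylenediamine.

ammine(2,2'-bipyridine)(ethylenediamine)iodoaluminium(III) perchlorate

The 2 perchlorate counter-ions carry a total charge of -2, so each complex ion is 2+.
Ligand charges: 1×ammine (neutral), 1×2,2'-bipyridine (neutral), 1×ethylenediamine (neutral), 1×iodo (-1 each); total -1. So Al + (-1) = 2+, giving Al = +3.
Ligands are named alphabetically: ammine before bipyridine before ethylenediamine before iodo.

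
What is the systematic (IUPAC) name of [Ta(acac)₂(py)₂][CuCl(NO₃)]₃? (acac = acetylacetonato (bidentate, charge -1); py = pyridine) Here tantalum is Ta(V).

Ta is given as +5; the cation's ligand charges sum to -2, so the complex cation is 3+.
With 3 anions per cation, each anion must be 3/3 = 1−.
Anion: ligand charges sum to -2; for the ion to be 1−, Cu = +1.

bis(acetylacetonato)bis(pyridine)tantalum(V) chloronitratocuprate(I)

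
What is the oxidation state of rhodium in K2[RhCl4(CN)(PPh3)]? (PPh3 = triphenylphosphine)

2 potassium outside the brackets (+1 each) → the complex ion is 2−.
Ligand charges: 1×CN = -1; 1×PPh3 neutral; 4×Cl = -4; sum -5.
Rh + (-5) = 2− ⇒ Rh is +3.

+3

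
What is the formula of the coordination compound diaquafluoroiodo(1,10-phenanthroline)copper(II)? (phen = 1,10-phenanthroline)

[CuF(H2O)2I(phen)]

Ligands: 1 iodo (I, -1), 1 1,10-phenanthroline (phen, neutral), 2 aqua (H2O, neutral), 1 fluoro (F, -1). Ligand charge sum = -2.
With Cu in oxidation state +2, the complex ion is [Cu...].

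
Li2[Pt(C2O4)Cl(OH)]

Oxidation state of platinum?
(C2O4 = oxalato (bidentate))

+2

2 lithium outside the brackets (+1 each) → the complex ion is 2−.
Ligand charges: 1×OH = -1; 1×Cl = -1; 1×C2O4 = -2; sum -4.
Pt + (-4) = 2− ⇒ Pt is +2.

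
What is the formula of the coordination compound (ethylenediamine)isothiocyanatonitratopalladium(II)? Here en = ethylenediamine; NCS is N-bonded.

[Pd(en)(NCS)(NO3)]

Ligands: 1 nitrato (NO3, -1), 1 ethylenediamine (en, neutral), 1 isothiocyanato (NCS, -1). Ligand charge sum = -2.
With Pd in oxidation state +2, the complex ion is [Pd...].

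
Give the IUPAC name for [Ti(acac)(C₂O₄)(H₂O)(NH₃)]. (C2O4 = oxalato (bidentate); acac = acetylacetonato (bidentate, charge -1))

(acetylacetonato)ammineaquaoxalatotitanium(III)

There is no counter-ion, so the complex is neutral overall.
Ligand charges: 1×oxalato (-2 each), 1×aqua (neutral), 1×ammine (neutral), 1×acetylacetonato (-1 each); total -3. So Ti + (-3) = 0, giving Ti = +3.
Ligands are named alphabetically: acetylacetonato before ammine before aqua before oxalato.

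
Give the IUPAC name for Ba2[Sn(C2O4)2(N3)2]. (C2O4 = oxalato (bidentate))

The 2 barium counter-ions carry a total charge of +4, so each complex ion is 4−.
Ligand charges: 2×oxalato (-2 each), 2×azido (-1 each); total -6. So Sn + (-6) = 4−, giving Sn = +2.
The complex ion is anionic, so tin takes the -ate form stannate(II).

barium diazidodioxalatostannate(II)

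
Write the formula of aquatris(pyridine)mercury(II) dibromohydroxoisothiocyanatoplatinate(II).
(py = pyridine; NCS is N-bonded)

[Hg(H2O)(py)3][PtBr2(NCS)(OH)]

Cation [Hg…]: ligand charges 0, Hg(II) ⇒ ion charge 2+.
Anion [Pt…]: ligand charges -4, Pt(II) ⇒ ion charge 2−.
One 2+ cation balances one 2− anion.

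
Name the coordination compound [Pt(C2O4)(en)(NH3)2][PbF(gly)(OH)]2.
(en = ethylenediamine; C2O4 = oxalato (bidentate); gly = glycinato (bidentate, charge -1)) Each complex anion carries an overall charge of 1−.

diammine(ethylenediamine)oxalatoplatinum(IV) fluoro(glycinato)hydroxoplumbate(II)

The complex anion is given as 1−; its ligand charges sum to -3, so Pb = +2.
With 2 anions per cation, the cation must be 2×1 = 2+.
Cation: ligand charges sum to -2; for the ion to be 2+, Pt = +4.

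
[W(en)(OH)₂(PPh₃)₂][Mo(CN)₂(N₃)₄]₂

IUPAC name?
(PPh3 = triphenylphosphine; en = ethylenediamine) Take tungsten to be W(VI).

W is given as +6; the cation's ligand charges sum to -2, so the complex cation is 4+.
With 2 anions per cation, each anion must be 4/2 = 2−.
Anion: ligand charges sum to -6; for the ion to be 2−, Mo = +4.

(ethylenediamine)dihydroxobis(triphenylphosphine)tungsten(VI) tetraazidodicyanomolybdate(IV)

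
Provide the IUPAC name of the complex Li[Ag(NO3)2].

lithium dinitratoargentate(I)

The 1 lithium counter-ion carries a total charge of +1, so each complex ion is 1−.
Ligand charges: 2×nitrato (-1 each); total -2. So Ag + (-2) = 1−, giving Ag = +1.
The complex ion is anionic, so silver takes the -ate form argentate(I).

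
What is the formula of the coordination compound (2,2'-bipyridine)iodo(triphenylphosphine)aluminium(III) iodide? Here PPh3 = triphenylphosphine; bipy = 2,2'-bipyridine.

Ligands: 1 triphenylphosphine (PPh3, neutral), 1 iodo (I, -1), 1 2,2'-bipyridine (bipy, neutral). Ligand charge sum = -1.
Charge balance with iodide (-1) requires 1 complex ion per 2 iodide.

[Al(bipy)I(PPh3)]I2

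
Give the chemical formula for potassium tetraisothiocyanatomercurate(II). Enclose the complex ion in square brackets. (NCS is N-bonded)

K2[Hg(NCS)4]

Ligands: 4 isothiocyanato (NCS, -1). Ligand charge sum = -4.
Charge balance with potassium (+1) requires 1 complex ion per 2 potassium.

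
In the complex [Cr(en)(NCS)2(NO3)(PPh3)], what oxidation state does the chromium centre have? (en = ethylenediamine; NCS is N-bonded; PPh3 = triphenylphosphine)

No counter-ion: the bracketed complex is neutral.
Ligand charges: 1×en neutral; 1×NO3 = -1; 2×NCS = -2; 1×PPh3 neutral; sum -3.
Cr + (-3) = 0 ⇒ Cr is +3.

+3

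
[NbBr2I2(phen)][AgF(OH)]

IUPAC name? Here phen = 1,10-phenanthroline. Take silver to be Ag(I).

dibromodiiodo(1,10-phenanthroline)niobium(V) fluorohydroxoargentate(I)

Both ions are complex: the cation is named first with the plain metal name, the anion second with the -ate form; each ion's ligands are alphabetised independently.
Ag is given as +1; the anion's ligand charges sum to -2, so the complex anion is 1−.
A 1:1 salt means the cation carries the equal and opposite charge, 1+.
Cation: ligand charges sum to -4; for the ion to be 1+, Nb = +5.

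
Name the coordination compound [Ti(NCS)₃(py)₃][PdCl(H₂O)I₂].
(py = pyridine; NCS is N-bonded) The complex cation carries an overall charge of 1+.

triisothiocyanatotris(pyridine)titanium(IV) aquachlorodiiodopalladate(II)

Both ions are complex: the cation is named first with the plain metal name, the anion second with the -ate form; each ion's ligands are alphabetised independently.
The complex cation is given as 1+; its ligand charges sum to -3, so Ti = +4.
A 1:1 salt means the anion carries the equal and opposite charge, 1−.
Anion: ligand charges sum to -3; for the ion to be 1−, Pd = +2.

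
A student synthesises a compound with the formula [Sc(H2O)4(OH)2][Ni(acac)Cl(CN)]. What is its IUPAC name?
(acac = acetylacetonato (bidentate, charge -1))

Scandium is always +3 in its complexes; the cation's ligand charges sum to -2, so the complex cation is 1+.
A 1:1 salt means the anion carries the equal and opposite charge, 1−.
Anion: ligand charges sum to -3; for the ion to be 1−, Ni = +2.

tetraaquadihydroxoscandium(III) (acetylacetonato)chlorocyanonickelate(II)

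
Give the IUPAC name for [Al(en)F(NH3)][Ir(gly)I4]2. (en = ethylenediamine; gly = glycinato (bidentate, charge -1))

ammine(ethylenediamine)fluoroaluminium(III) (glycinato)tetraiodoiridate(IV)

Both ions are complex: the cation is named first with the plain metal name, the anion second with the -ate form; each ion's ligands are alphabetised independently.
Aluminium is always +3 in its complexes; the cation's ligand charges sum to -1, so the complex cation is 2+.
With 2 anions per cation, each anion must be 2/2 = 1−.
Anion: ligand charges sum to -5; for the ion to be 1−, Ir = +4.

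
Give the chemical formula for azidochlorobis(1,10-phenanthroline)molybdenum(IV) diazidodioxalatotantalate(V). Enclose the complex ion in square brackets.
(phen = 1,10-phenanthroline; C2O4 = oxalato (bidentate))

Cation [Mo…]: ligand charges -2, Mo(IV) ⇒ ion charge 2+.
Anion [Ta…]: ligand charges -6, Ta(V) ⇒ ion charge 1−.
One 2+ cation requires 2 of the 1− anion.

[MoCl(N3)(phen)2][Ta(C2O4)2(N3)2]2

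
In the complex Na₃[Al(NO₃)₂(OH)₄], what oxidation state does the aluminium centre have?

3 sodium outside the brackets (+1 each) → the complex ion is 3−.
Ligand charges: 2×NO3 = -2; 4×OH = -4; sum -6.
Al + (-6) = 3− ⇒ Al is +3.

+3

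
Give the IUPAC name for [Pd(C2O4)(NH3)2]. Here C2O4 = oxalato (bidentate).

diammineoxalatopalladium(II)

There is no counter-ion, so the complex is neutral overall.
Ligand charges: 1×oxalato (-2 each), 2×ammine (neutral); total -2. So Pd + (-2) = 0, giving Pd = +2.
Ligands are named alphabetically: ammine before oxalato.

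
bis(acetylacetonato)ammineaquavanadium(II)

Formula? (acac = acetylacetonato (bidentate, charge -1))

[V(acac)2(H2O)(NH3)]

Ligands: 1 aqua (H2O, neutral), 2 acetylacetonato (acac, -1), 1 ammine (NH3, neutral). Ligand charge sum = -2.
With V in oxidation state +2, the complex ion is [V...].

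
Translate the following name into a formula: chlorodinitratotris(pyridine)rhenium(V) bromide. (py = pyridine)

Ligands: 1 chloro (Cl, -1), 3 pyridine (py, neutral), 2 nitrato (NO3, -1). Ligand charge sum = -3.
Charge balance with bromide (-1) requires 1 complex ion per 2 bromide.

[ReCl(NO3)2(py)3]Br2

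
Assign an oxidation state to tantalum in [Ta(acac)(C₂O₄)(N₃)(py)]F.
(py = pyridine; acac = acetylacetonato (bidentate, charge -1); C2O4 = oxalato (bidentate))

1 fluoride outside the brackets (-1 each) → the complex ion is 1+.
Ligand charges: 1×py neutral; 1×acac = -1; 1×N3 = -1; 1×C2O4 = -2; sum -4.
Ta + (-4) = 1+ ⇒ Ta is +5.

+5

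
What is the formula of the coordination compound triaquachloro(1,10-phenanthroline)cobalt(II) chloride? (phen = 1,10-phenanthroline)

Ligands: 1 1,10-phenanthroline (phen, neutral), 1 chloro (Cl, -1), 3 aqua (H2O, neutral). Ligand charge sum = -1.
With Co in oxidation state +2, the complex ion is [Co...]^1+.
Charge balance with chloride (-1) requires 1 complex ion per 1 chloride.

[CoCl(H2O)3(phen)]Cl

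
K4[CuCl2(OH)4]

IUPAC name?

The 4 potassium counter-ions carry a total charge of +4, so each complex ion is 4−.
Ligand charges: 4×hydroxo (-1 each), 2×chloro (-1 each); total -6. So Cu + (-6) = 4−, giving Cu = +2.
The complex ion is anionic, so copper takes the -ate form cuprate(II).

potassium dichlorotetrahydroxocuprate(II)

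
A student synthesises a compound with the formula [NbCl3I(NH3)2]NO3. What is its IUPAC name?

The 1 nitrate counter-ion carries a total charge of -1, so each complex ion is 1+.
Ligand charges: 1×iodo (-1 each), 2×ammine (neutral), 3×chloro (-1 each); total -4. So Nb + (-4) = 1+, giving Nb = +5.
Ligands are named alphabetically: ammine before chloro before iodo.

diamminetrichloroiodoniobium(V) nitrate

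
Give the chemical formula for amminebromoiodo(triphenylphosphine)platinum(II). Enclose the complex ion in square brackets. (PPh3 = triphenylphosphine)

Ligands: 1 triphenylphosphine (PPh3, neutral), 1 ammine (NH3, neutral), 1 bromo (Br, -1), 1 iodo (I, -1). Ligand charge sum = -2.
With Pt in oxidation state +2, the complex ion is [Pt...].

[PtBrI(NH3)(PPh3)]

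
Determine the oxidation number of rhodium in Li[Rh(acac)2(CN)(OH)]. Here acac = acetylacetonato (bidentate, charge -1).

+3

1 lithium outside the brackets (+1 each) → the complex ion is 1−.
Ligand charges: 1×CN = -1; 2×acac = -2; 1×OH = -1; sum -4.
Rh + (-4) = 1− ⇒ Rh is +3.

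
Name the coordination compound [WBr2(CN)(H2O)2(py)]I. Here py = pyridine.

The 1 iodide counter-ion carries a total charge of -1, so each complex ion is 1+.
Ligand charges: 2×bromo (-1 each), 1×pyridine (neutral), 2×aqua (neutral), 1×cyano (-1 each); total -3. So W + (-3) = 1+, giving W = +4.
Ligands are named alphabetically: aqua before bromo before cyano before pyridine.

diaquadibromocyano(pyridine)tungsten(IV) iodide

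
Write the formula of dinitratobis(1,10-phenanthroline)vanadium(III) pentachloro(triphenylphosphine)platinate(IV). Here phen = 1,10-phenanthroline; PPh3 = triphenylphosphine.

Cation [V…]: ligand charges -2, V(III) ⇒ ion charge 1+.
Anion [Pt…]: ligand charges -5, Pt(IV) ⇒ ion charge 1−.

[V(NO3)2(phen)2][PtCl5(PPh3)]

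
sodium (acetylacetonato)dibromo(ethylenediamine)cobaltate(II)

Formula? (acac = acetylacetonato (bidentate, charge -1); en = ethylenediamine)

Ligands: 1 acetylacetonato (acac, -1), 1 ethylenediamine (en, neutral), 2 bromo (Br, -1). Ligand charge sum = -3.
Charge balance with sodium (+1) requires 1 complex ion per 1 sodium.

Na[Co(acac)Br2(en)]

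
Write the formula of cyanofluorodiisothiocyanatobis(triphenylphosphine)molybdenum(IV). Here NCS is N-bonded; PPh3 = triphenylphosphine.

[Mo(CN)F(NCS)2(PPh3)2]

Ligands: 1 cyano (CN, -1), 1 fluoro (F, -1), 2 isothiocyanato (NCS, -1), 2 triphenylphosphine (PPh3, neutral). Ligand charge sum = -4.
With Mo in oxidation state +4, the complex ion is [Mo...].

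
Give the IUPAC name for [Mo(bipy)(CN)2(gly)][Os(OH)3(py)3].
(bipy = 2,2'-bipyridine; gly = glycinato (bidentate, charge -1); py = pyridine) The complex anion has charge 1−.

The complex anion is given as 1−; its ligand charges sum to -3, so Os = +2.
A 1:1 salt means the cation carries the equal and opposite charge, 1+.
Cation: ligand charges sum to -3; for the ion to be 1+, Mo = +4.

(2,2'-bipyridine)dicyano(glycinato)molybdenum(IV) trihydroxotris(pyridine)osmate(II)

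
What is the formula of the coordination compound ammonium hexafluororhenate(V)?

NH4[ReF6]

Ligands: 6 fluoro (F, -1). Ligand charge sum = -6.
With Re in oxidation state +5, the complex ion is [Re...]^1−.
Charge balance with ammonium (+1) requires 1 complex ion per 1 ammonium.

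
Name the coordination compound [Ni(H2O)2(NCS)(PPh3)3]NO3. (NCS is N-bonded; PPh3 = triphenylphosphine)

The 1 nitrate counter-ion carries a total charge of -1, so each complex ion is 1+.
Ligand charges: 1×isothiocyanato (-1 each), 2×aqua (neutral), 3×triphenylphosphine (neutral); total -1. So Ni + (-1) = 1+, giving Ni = +2.
Ligands are named alphabetically: aqua before isothiocyanato before triphenylphosphine.

diaquaisothiocyanatotris(triphenylphosphine)nickel(II) nitrate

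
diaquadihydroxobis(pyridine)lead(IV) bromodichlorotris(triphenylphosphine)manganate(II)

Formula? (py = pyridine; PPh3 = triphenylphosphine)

Cation [Pb…]: ligand charges -2, Pb(IV) ⇒ ion charge 2+.
Anion [Mn…]: ligand charges -3, Mn(II) ⇒ ion charge 1−.
One 2+ cation requires 2 of the 1− anion.

[Pb(H2O)2(OH)2(py)2][MnBrCl2(PPh3)3]2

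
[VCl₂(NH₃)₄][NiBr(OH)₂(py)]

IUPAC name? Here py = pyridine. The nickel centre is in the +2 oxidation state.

tetraamminedichlorovanadium(III) bromodihydroxo(pyridine)nickelate(II)

Both ions are complex: the cation is named first with the plain metal name, the anion second with the -ate form; each ion's ligands are alphabetised independently.
Ni is given as +2; the anion's ligand charges sum to -3, so the complex anion is 1−.
A 1:1 salt means the cation carries the equal and opposite charge, 1+.
Cation: ligand charges sum to -2; for the ion to be 1+, V = +3.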